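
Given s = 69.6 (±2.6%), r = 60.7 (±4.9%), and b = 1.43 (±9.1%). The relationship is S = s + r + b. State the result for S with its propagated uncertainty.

Sums and differences: (δS)² = Σ (cᵢ δxᵢ)².
  (δs)² = 3.27;  (δr)² = 8.85;  (δb)² = 0.0169
δS = √(12.1) = 3.48
S = 132.

132 ± 3.48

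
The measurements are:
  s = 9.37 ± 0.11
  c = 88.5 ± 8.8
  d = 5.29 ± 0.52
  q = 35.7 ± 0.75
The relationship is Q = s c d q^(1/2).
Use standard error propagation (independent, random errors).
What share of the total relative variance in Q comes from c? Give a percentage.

49.9%

(δQ/Q)² = (1·δs/s)² + (1·δc/c)² + (1·δd/d)² + (½·δq/q)²
  s term: (1×0.0117)² = 0.000138
  c term: (1×0.0994)² = 0.00989
  d term: (1×0.0983)² = 0.00966
  q term: (0.5×0.0210)² = 0.000110
Total = 0.0198. Share from c = 0.00989/0.0198 = 0.499.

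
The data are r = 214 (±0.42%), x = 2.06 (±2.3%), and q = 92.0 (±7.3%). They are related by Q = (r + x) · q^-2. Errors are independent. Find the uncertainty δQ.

0.00373

Let u = r + x = 216. δu = √(δr² + δx²) = √(0.808 + 0.00224) = 0.900, so δu/u = 0.00417.
Q is then a monomial in u, q:
δQ/Q = √((δu/u)² + (-2·δq/q)²) = √(1.74e-05 + 0.0213) = 0.146
Q = 0.0255, so δQ = 0.146 × 0.0255 = 0.00373.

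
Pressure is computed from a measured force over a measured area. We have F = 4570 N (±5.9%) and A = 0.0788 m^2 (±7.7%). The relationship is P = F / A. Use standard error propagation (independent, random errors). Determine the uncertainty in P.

5630 Pa

Each factor contributes (exponent × relative error)² to (δP/P)²:
  (1·δF/F)² = (1×0.0590)² = 0.00348;  (-1·δA/A)² = (-1×0.0770)² = 0.00593
δP/P = √(0.00941) = 0.0970
P = 58000 Pa, so δP = 0.0970 × 58000 = 5630 Pa.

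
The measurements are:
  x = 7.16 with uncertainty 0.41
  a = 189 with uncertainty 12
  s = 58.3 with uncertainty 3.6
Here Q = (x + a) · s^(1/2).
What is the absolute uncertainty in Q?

Let u = x + a = 196. δu = √(δx² + δa²) = √(0.168 + 144) = 12.0, so δu/u = 0.0612.
Q is then a monomial in u, s:
δQ/Q = √((δu/u)² + (½·δs/s)²) = √(0.00375 + 0.000953) = 0.0686
Q = 1500, so δQ = 0.0686 × 1500 = 103.

103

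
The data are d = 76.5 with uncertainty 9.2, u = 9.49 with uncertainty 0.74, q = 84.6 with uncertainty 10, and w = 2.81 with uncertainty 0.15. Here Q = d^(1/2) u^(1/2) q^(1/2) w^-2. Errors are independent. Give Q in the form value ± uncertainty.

31.4 ± 4.44

Relative error in a monomial: (δQ/Q)² = Σ (nᵢ · δxᵢ/xᵢ)².
  (½·δd/d)² = (0.5×0.120)² = 0.00362;  (½·δu/u)² = (0.5×0.0780)² = 0.00152;  (½·δq/q)² = (0.5×0.118)² = 0.00349;  (-2·δw/w)² = (-2×0.0534)² = 0.0114
δQ/Q = √(0.0200) = 0.142
Q = 31.4, so δQ = 0.142 × 31.4 = 4.44.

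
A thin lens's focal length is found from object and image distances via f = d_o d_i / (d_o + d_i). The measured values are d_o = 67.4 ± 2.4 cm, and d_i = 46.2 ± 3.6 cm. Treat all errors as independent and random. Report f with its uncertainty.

∂f/∂d_o = (d_i/(d_o+d_i))² = 0.165;  ∂f/∂d_i = (d_o/(d_o+d_i))² = 0.352
δf = √((∂f/∂d_o · δd_o)² + (∂f/∂d_i · δd_i)²) = √(0.158 + 1.61) = 1.33 cm
f = 27.4 cm.

27.4 ± 1.33 cm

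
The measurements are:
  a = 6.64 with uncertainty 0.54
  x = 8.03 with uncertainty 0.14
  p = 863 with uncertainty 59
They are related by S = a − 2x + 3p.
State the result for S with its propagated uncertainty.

Absolute uncertainties add in quadrature for a linear combination:
  (δa)² = 0.292;  (2·δx)² = 0.0784;  (3·δp)² = 31300
δS = √(31300) = 177
S = 2580.

2580 ± 177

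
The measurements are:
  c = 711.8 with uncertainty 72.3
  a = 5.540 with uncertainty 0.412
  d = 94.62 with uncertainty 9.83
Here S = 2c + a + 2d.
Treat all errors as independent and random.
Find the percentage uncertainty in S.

9.02%

For a sum/difference, combine absolute errors in quadrature:
  (2·δc)² = 20900;  (δa)² = 0.170;  (2·δd)² = 387
δS = √(21300) = 146
S = 1618, so δS/S = 146/1618 = 0.0902.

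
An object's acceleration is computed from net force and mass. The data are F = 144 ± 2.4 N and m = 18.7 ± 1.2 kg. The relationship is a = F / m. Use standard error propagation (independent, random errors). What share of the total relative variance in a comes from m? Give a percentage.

93.7%

(δa/a)² = (1·δF/F)² + (-1·δm/m)²
  F term: (1×0.0167)² = 0.000278
  m term: (-1×0.0642)² = 0.00412
Total = 0.00440. Share from m = 0.00412/0.00440 = 0.937.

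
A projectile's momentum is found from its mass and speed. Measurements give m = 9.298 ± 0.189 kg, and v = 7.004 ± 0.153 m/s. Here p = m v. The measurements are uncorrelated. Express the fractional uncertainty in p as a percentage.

For a monomial p ∝ m, v, fractional errors add in quadrature:
  (1·δm/m)² = (1×0.0203)² = 0.000413;  (1·δv/v)² = (1×0.0218)² = 0.000477
δp/p = √(0.000890) = 0.0298

2.98%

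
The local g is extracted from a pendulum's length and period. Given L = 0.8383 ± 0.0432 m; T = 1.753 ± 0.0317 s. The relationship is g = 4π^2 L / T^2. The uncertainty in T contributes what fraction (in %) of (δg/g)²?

(δg/g)² = (1·δL/L)² + (-2·δT/T)²
  L term: (1×0.0515)² = 0.00266
  T term: (-2×0.0181)² = 0.00131
Total = 0.00396. Share from T = 0.00131/0.00396 = 0.330.

33.0%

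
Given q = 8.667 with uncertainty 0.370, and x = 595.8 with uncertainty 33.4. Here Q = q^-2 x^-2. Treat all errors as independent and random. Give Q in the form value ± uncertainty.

Each factor contributes (exponent × relative error)² to (δQ/Q)²:
  (-2·δq/q)² = (-2×0.0427)² = 0.00729;  (-2·δx/x)² = (-2×0.0561)² = 0.0126
δQ/Q = √(0.0199) = 0.141
Q = 3.75e-08, so δQ = 0.141 × 3.75e-08 = 5.29e-09.

(3.750 ± 0.529) × 10^-8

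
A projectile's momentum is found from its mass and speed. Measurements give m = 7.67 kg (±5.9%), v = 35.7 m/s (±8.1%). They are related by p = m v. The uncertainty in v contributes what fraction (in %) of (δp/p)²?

(δp/p)² = (1·δm/m)² + (1·δv/v)²
  m term: (1×0.0590)² = 0.00348
  v term: (1×0.0810)² = 0.00656
Total = 0.0100. Share from v = 0.00656/0.0100 = 0.653.

65.3%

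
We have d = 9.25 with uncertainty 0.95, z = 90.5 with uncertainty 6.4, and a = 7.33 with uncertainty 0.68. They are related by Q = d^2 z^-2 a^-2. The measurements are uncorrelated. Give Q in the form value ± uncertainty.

(1.94 ± 0.604) × 10^-4

Products/powers → add relative errors in quadrature, weighted by exponent:
  (2·δd/d)² = (2×0.103)² = 0.0422;  (-2·δz/z)² = (-2×0.0707)² = 0.0200;  (-2·δa/a)² = (-2×0.0928)² = 0.0344
δQ/Q = √(0.0966) = 0.311
Q = 0.000194, so δQ = 0.311 × 0.000194 = 6.04e-05.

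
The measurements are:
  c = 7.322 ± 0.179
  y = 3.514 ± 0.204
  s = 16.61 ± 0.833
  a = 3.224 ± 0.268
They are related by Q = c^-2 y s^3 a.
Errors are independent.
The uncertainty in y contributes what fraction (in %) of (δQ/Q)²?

9.55%

(δQ/Q)² = (-2·δc/c)² + (1·δy/y)² + (3·δs/s)² + (1·δa/a)²
  c term: (-2×0.0244)² = 0.00239
  y term: (1×0.0581)² = 0.00337
  s term: (3×0.0502)² = 0.0226
  a term: (1×0.0831)² = 0.00691
Total = 0.0353. Share from y = 0.00337/0.0353 = 0.0955.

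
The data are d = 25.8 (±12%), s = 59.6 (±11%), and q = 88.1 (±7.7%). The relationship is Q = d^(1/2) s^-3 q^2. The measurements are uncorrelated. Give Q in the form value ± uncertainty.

0.186 ± 0.0687

Since Q is a product/quotient, work with relative uncertainties:
  (½·δd/d)² = (0.5×0.120)² = 0.00360;  (-3·δs/s)² = (-3×0.110)² = 0.109;  (2·δq/q)² = (2×0.0770)² = 0.0237
δQ/Q = √(0.136) = 0.369
Q = 0.186, so δQ = 0.369 × 0.186 = 0.0687.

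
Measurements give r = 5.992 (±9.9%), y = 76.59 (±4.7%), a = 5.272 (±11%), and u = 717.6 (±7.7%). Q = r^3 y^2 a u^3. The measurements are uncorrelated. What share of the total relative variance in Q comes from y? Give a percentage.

(δQ/Q)² = (3·δr/r)² + (2·δy/y)² + (1·δa/a)² + (3·δu/u)²
  r term: (3×0.0990)² = 0.0882
  y term: (2×0.0470)² = 0.00884
  a term: (1×0.110)² = 0.0121
  u term: (3×0.0770)² = 0.0534
Total = 0.163. Share from y = 0.00884/0.163 = 0.0544.

5.44%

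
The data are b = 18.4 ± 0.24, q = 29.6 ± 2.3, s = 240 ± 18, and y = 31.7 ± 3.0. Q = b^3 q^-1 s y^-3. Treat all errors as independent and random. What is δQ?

Q is a product of powers, so relative uncertainties combine in quadrature:
  (3·δb/b)² = (3×0.0130)² = 0.00153;  (-1·δq/q)² = (-1×0.0777)² = 0.00604;  (1·δs/s)² = (1×0.0750)² = 0.00562;  (-3·δy/y)² = (-3×0.0946)² = 0.0806
δQ/Q = √(0.0938) = 0.306
Q = 1.59, so δQ = 0.306 × 1.59 = 0.486.

0.486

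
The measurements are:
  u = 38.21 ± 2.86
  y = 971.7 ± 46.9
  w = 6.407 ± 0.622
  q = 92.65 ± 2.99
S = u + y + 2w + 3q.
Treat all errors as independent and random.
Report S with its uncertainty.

For a sum/difference, combine absolute errors in quadrature:
  (δu)² = 8.18;  (δy)² = 2200;  (2·δw)² = 1.55;  (3·δq)² = 80.5
δS = √(2290) = 47.9
S = 1301.

1301 ± 47.9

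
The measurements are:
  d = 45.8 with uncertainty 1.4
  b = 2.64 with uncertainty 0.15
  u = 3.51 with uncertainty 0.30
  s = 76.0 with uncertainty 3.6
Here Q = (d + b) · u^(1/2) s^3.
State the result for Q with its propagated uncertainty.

Let w = d + b = 48.4. δw = √(δd² + δb²) = √(1.96 + 0.0225) = 1.41, so δw/w = 0.0291.
Q is then a monomial in w, u, s:
δQ/Q = √((δw/w)² + (½·δu/u)² + (3·δs/s)²) = √(0.000845 + 0.00183 + 0.0202) = 0.151
Q = 3.98e+07, so δQ = 0.151 × 3.98e+07 = 6.02e+06.

(3.98 ± 0.602) × 10^7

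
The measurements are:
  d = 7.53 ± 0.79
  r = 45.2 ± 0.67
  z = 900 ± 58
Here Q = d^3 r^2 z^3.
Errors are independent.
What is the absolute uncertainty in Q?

2.36e+14

Relative error in a monomial: (δQ/Q)² = Σ (nᵢ · δxᵢ/xᵢ)².
  (3·δd/d)² = (3×0.105)² = 0.0991;  (2·δr/r)² = (2×0.0148)² = 0.000879;  (3·δz/z)² = (3×0.0644)² = 0.0374
δQ/Q = √(0.137) = 0.371
Q = 6.36e+14, so δQ = 0.371 × 6.36e+14 = 2.36e+14.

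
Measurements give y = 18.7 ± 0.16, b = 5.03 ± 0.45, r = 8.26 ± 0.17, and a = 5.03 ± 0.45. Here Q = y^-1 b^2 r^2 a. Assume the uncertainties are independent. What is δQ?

Products/powers → add relative errors in quadrature, weighted by exponent:
  (-1·δy/y)² = (-1×0.00856)² = 7.32e-05;  (2·δb/b)² = (2×0.0895)² = 0.0320;  (2·δr/r)² = (2×0.0206)² = 0.00169;  (1·δa/a)² = (1×0.0895)² = 0.00800
δQ/Q = √(0.0418) = 0.204
Q = 464, so δQ = 0.204 × 464 = 94.9.

94.9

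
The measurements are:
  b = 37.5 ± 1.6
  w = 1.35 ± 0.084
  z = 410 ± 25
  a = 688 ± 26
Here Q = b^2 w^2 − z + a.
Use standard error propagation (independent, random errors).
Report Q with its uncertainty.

2840 ± 388

Let p = b^2·w^2 = 2560. δp/p = √((2·δb/b)² + (2·δw/w)²) = √(0.00728 + 0.0155) = 0.151, so δp = 387.
Q = p − z + a: δQ = √(δp² + δz² + δa²) = √(1.5e+05 + 625 + 676) = 388
Q = 2840.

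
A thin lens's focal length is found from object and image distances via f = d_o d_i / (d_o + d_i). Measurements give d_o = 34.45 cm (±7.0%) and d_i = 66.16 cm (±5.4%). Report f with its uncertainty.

∂f/∂d_o = (d_i/(d_o+d_i))² = 0.432;  ∂f/∂d_i = (d_o/(d_o+d_i))² = 0.117
δf = √((∂f/∂d_o · δd_o)² + (∂f/∂d_i · δd_i)²) = √(1.09 + 0.175) = 1.12 cm
f = 22.65 cm.

22.65 ± 1.12 cm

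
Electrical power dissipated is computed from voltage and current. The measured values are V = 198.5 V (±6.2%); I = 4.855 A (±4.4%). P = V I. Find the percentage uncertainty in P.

7.60%

Products/powers → add relative errors in quadrature, weighted by exponent:
  (1·δV/V)² = (1×0.0620)² = 0.00384;  (1·δI/I)² = (1×0.0440)² = 0.00194
δP/P = √(0.00578) = 0.0760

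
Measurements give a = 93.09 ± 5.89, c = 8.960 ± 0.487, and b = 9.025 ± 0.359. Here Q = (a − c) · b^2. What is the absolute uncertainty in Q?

Let u = a − c = 84.13. δu = √(δa² + δc²) = √(34.7 + 0.237) = 5.91, so δu/u = 0.0702.
Q is then a monomial in u, b:
δQ/Q = √((δu/u)² + (2·δb/b)²) = √(0.00494 + 0.00633) = 0.106
Q = 6852, so δQ = 0.106 × 6852 = 727.

727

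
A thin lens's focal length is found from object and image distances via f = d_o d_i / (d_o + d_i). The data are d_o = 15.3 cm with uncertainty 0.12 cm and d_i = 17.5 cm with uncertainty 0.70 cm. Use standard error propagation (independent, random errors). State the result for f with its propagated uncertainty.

8.16 ± 0.156 cm

∂f/∂d_o = (d_i/(d_o+d_i))² = 0.285;  ∂f/∂d_i = (d_o/(d_o+d_i))² = 0.218
δf = √((∂f/∂d_o · δd_o)² + (∂f/∂d_i · δd_i)²) = √(0.00117 + 0.0232) = 0.156 cm
f = 8.16 cm.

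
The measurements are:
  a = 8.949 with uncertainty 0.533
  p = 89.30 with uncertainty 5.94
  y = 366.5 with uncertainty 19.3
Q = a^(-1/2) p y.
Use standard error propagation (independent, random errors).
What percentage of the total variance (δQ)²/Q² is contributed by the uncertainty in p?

(δQ/Q)² = (−½·δa/a)² + (1·δp/p)² + (1·δy/y)²
  a term: (-0.5×0.0596)² = 0.000887
  p term: (1×0.0665)² = 0.00442
  y term: (1×0.0527)² = 0.00277
Total = 0.00808. Share from p = 0.00442/0.00808 = 0.547.

54.7%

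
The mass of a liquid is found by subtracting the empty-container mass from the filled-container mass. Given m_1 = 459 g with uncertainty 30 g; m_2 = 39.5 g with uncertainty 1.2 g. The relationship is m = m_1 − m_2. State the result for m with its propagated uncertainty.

420 ± 30.0 g

Sums and differences: (δm)² = Σ (cᵢ δxᵢ)².
  (δm_1)² = 900;  (δm_2)² = 1.44
δm = √(901) = 30.0 g
m = 420 g.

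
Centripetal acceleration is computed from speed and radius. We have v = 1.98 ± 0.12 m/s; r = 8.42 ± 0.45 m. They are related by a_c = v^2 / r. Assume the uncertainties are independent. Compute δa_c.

0.0617 m/s^2

For a monomial a_c ∝ v^2, r^-1, fractional errors add in quadrature:
  (2·δv/v)² = (2×0.0606)² = 0.0147;  (-1·δr/r)² = (-1×0.0534)² = 0.00286
δa_c/a_c = √(0.0175) = 0.132
a_c = 0.466 m/s^2, so δa_c = 0.132 × 0.466 = 0.0617 m/s^2.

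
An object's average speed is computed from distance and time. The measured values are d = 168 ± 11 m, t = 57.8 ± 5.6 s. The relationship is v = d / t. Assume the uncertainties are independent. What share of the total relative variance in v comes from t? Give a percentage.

68.6%

(δv/v)² = (1·δd/d)² + (-1·δt/t)²
  d term: (1×0.0655)² = 0.00429
  t term: (-1×0.0969)² = 0.00939
Total = 0.0137. Share from t = 0.00939/0.0137 = 0.686.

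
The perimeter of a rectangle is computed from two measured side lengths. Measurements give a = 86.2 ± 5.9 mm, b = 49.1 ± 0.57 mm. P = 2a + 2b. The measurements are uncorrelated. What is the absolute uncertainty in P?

11.9 mm

Sums and differences: (δP)² = Σ (cᵢ δxᵢ)².
  (2·δa)² = 139;  (2·δb)² = 1.30
δP = √(141) = 11.9 mm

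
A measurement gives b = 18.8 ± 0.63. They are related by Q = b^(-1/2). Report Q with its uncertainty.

0.231 ± 0.00386

Relative error in a monomial: (δQ/Q)² = Σ (nᵢ · δxᵢ/xᵢ)².
  (−½·δb/b)² = (-0.5×0.0335)² = 0.000281
δQ/Q = √(0.000281) = 0.0168
Q = 0.231, so δQ = 0.0168 × 0.231 = 0.00386.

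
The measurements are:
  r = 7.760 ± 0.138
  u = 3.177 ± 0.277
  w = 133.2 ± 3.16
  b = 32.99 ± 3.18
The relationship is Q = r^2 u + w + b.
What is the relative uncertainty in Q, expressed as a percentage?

Let p = r^2·u = 191.3. δp/p = √((2·δr/r)² + (1·δu/u)²) = √(0.00127 + 0.00760) = 0.0942, so δp = 18.0.
Q = p + w + b: δQ = √(δp² + δw² + δb²) = √(325 + 9.99 + 10.1) = 18.6
Q = 357.5, so δQ/Q = 18.6/357.5 = 0.0519.

5.19%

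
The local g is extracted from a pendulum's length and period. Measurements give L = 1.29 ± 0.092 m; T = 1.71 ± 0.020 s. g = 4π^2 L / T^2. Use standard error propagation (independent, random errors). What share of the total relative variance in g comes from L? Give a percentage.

(δg/g)² = (1·δL/L)² + (-2·δT/T)²
  L term: (1×0.0713)² = 0.00509
  T term: (-2×0.0117)² = 0.000547
Total = 0.00563. Share from L = 0.00509/0.00563 = 0.903.

90.3%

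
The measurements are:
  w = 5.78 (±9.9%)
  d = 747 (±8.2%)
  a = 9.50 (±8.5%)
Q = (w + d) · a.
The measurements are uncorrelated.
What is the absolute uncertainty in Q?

842

Let u = w + d = 753. δu = √(δw² + δd²) = √(0.327 + 3750) = 61.3, so δu/u = 0.0814.
Q is then a monomial in u, a:
δQ/Q = √((δu/u)² + (1·δa/a)²) = √(0.00662 + 0.00723) = 0.118
Q = 7150, so δQ = 0.118 × 7150 = 842.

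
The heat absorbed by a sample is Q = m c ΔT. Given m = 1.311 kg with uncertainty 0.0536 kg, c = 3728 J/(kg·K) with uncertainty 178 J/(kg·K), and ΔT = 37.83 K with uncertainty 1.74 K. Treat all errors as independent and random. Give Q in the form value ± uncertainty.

Since Q is a product/quotient, work with relative uncertainties:
  (1·δm/m)² = (1×0.0409)² = 0.00167;  (1·δc/c)² = (1×0.0477)² = 0.00228;  (1·δΔT/ΔT)² = (1×0.0460)² = 0.00212
δQ/Q = √(0.00607) = 0.0779
Q = 184900 J, so δQ = 0.0779 × 184900 = 14400 J.

184900 ± 14400 J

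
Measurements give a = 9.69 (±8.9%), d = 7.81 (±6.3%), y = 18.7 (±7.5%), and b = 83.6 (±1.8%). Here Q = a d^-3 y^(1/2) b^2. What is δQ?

Since Q is a product/quotient, work with relative uncertainties:
  (1·δa/a)² = (1×0.0890)² = 0.00792;  (-3·δd/d)² = (-3×0.0630)² = 0.0357;  (½·δy/y)² = (0.5×0.0750)² = 0.00141;  (2·δb/b)² = (2×0.0180)² = 0.00130
δQ/Q = √(0.0463) = 0.215
Q = 615, so δQ = 0.215 × 615 = 132.

132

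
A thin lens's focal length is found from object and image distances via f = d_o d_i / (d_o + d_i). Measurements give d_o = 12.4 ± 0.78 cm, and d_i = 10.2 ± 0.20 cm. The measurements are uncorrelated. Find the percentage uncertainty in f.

3.04%

∂f/∂d_o = (d_i/(d_o+d_i))² = 0.204;  ∂f/∂d_i = (d_o/(d_o+d_i))² = 0.301
δf = √((∂f/∂d_o · δd_o)² + (∂f/∂d_i · δd_i)²) = √(0.0252 + 0.00363) = 0.170 cm
f = 5.60 cm, so δf/f = 0.170/5.60 = 0.0304.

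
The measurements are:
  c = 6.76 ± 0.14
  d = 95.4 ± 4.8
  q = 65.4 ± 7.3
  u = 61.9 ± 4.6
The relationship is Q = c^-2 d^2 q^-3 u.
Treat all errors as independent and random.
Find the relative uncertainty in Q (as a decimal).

0.360

Products/powers → add relative errors in quadrature, weighted by exponent:
  (-2·δc/c)² = (-2×0.0207)² = 0.00172;  (2·δd/d)² = (2×0.0503)² = 0.0101;  (-3·δq/q)² = (-3×0.112)² = 0.112;  (1·δu/u)² = (1×0.0743)² = 0.00552
δQ/Q = √(0.129) = 0.360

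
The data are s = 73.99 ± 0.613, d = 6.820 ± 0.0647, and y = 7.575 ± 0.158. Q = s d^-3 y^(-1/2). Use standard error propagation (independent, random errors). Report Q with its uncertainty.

Q is a product of powers, so relative uncertainties combine in quadrature:
  (1·δs/s)² = (1×0.00828)² = 6.86e-05;  (-3·δd/d)² = (-3×0.00949)² = 0.000810;  (−½·δy/y)² = (-0.5×0.0209)² = 0.000109
δQ/Q = √(0.000987) = 0.0314
Q = 0.08475, so δQ = 0.0314 × 0.08475 = 0.00266.

0.08475 ± 0.00266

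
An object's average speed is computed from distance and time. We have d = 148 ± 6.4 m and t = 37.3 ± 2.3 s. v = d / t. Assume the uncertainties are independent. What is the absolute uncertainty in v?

For a monomial v ∝ d, t^-1, fractional errors add in quadrature:
  (1·δd/d)² = (1×0.0432)² = 0.00187;  (-1·δt/t)² = (-1×0.0617)² = 0.00380
δv/v = √(0.00567) = 0.0753
v = 3.97 m/s, so δv = 0.0753 × 3.97 = 0.299 m/s.

0.299 m/s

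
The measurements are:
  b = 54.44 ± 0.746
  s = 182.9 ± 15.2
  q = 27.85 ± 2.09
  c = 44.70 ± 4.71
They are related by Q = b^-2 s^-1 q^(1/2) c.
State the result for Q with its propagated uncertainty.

(4.352 ± 0.618) × 10^-4

Q is a product of powers, so relative uncertainties combine in quadrature:
  (-2·δb/b)² = (-2×0.0137)² = 0.000751;  (-1·δs/s)² = (-1×0.0831)² = 0.00691;  (½·δq/q)² = (0.5×0.0750)² = 0.00141;  (1·δc/c)² = (1×0.105)² = 0.0111
δQ/Q = √(0.0202) = 0.142
Q = 0.0004352, so δQ = 0.142 × 0.0004352 = 6.18e-05.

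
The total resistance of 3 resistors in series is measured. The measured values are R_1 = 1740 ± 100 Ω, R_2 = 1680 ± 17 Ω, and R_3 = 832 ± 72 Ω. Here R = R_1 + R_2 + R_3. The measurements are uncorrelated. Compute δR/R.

0.0293

Each term contributes (cᵢ δxᵢ)² to (δR)²:
  (δR_1)² = 10000;  (δR_2)² = 289;  (δR_3)² = 5180
δR = √(15500) = 124 Ω
R = 4250 Ω, so δR/R = 124/4250 = 0.0293.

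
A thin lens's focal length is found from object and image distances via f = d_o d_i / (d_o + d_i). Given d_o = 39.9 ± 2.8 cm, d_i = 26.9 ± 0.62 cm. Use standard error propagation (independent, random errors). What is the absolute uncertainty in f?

0.505 cm

∂f/∂d_o = (d_i/(d_o+d_i))² = 0.162;  ∂f/∂d_i = (d_o/(d_o+d_i))² = 0.357
δf = √((∂f/∂d_o · δd_o)² + (∂f/∂d_i · δd_i)²) = √(0.206 + 0.0489) = 0.505 cm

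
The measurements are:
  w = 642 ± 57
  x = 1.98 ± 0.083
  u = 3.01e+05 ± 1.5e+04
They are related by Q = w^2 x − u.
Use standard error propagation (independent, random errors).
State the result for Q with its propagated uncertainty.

Let p = w^2·x = 8.16e+05. δp/p = √((2·δw/w)² + (1·δx/x)²) = √(0.0315 + 0.00176) = 0.182, so δp = 1.49e+05.
Q = p − u: δQ = √(δp² + δu²) = √(2.22e+10 + 2.25e+08) = 1.5e+05
Q = 5.15e+05.

(5.15 ± 1.50) × 10^5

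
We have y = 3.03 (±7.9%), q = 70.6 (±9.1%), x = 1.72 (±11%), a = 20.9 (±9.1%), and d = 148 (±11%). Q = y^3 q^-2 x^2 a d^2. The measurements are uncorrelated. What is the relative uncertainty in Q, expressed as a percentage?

44.1%

Products/powers → add relative errors in quadrature, weighted by exponent:
  (3·δy/y)² = (3×0.0790)² = 0.0562;  (-2·δq/q)² = (-2×0.0910)² = 0.0331;  (2·δx/x)² = (2×0.110)² = 0.0484;  (1·δa/a)² = (1×0.0910)² = 0.00828;  (2·δd/d)² = (2×0.110)² = 0.0484
δQ/Q = √(0.194) = 0.441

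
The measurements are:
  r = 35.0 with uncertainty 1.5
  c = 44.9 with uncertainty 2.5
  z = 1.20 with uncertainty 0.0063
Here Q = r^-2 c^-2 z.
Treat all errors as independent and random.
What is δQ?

6.83e-08

Since Q is a product/quotient, work with relative uncertainties:
  (-2·δr/r)² = (-2×0.0429)² = 0.00735;  (-2·δc/c)² = (-2×0.0557)² = 0.0124;  (1·δz/z)² = (1×0.00525)² = 2.76e-05
δQ/Q = √(0.0198) = 0.141
Q = 4.86e-07, so δQ = 0.141 × 4.86e-07 = 6.83e-08.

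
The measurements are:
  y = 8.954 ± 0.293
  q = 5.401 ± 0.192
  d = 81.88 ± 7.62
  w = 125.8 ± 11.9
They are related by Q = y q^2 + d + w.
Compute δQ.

24.9

Let p = y·q^2 = 261.2. δp/p = √((1·δy/y)² + (2·δq/q)²) = √(0.00107 + 0.00505) = 0.0783, so δp = 20.4.
Q = p + d + w: δQ = √(δp² + δd² + δw²) = √(418 + 58.1 + 142) = 24.9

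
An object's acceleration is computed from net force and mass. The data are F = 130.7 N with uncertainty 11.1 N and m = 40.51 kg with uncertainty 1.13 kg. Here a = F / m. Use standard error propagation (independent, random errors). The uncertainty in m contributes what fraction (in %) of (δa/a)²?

(δa/a)² = (1·δF/F)² + (-1·δm/m)²
  F term: (1×0.0849)² = 0.00721
  m term: (-1×0.0279)² = 0.000778
Total = 0.00799. Share from m = 0.000778/0.00799 = 0.0974.

9.74%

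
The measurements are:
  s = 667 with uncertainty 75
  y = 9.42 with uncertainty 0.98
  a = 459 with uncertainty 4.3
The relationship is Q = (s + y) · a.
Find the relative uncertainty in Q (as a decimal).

0.111

Let u = s + y = 676. δu = √(δs² + δy²) = √(5620 + 0.960) = 75.0, so δu/u = 0.111.
Q is then a monomial in u, a:
δQ/Q = √((δu/u)² + (1·δa/a)²) = √(0.0123 + 8.78e-05) = 0.111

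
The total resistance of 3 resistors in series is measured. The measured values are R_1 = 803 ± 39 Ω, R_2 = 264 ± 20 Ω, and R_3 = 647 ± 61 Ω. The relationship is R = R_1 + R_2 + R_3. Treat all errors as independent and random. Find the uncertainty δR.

For a sum/difference, combine absolute errors in quadrature:
  (δR_1)² = 1520;  (δR_2)² = 400;  (δR_3)² = 3720
δR = √(5640) = 75.1 Ω

75.1 Ω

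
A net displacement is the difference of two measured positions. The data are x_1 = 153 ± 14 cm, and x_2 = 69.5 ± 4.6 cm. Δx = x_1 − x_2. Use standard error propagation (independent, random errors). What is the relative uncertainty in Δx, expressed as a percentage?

17.6%

Each term contributes (cᵢ δxᵢ)² to (δΔx)²:
  (δx_1)² = 196;  (δx_2)² = 21.2
δΔx = √(217) = 14.7 cm
Δx = 83.5 cm, so δΔx/Δx = 14.7/83.5 = 0.176.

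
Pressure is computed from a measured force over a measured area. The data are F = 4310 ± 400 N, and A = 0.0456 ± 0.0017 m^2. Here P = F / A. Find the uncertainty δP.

P is a product of powers, so relative uncertainties combine in quadrature:
  (1·δF/F)² = (1×0.0928)² = 0.00861;  (-1·δA/A)² = (-1×0.0373)² = 0.00139
δP/P = √(0.0100) = 0.100
P = 94500 Pa, so δP = 0.100 × 94500 = 9450 Pa.

9450 Pa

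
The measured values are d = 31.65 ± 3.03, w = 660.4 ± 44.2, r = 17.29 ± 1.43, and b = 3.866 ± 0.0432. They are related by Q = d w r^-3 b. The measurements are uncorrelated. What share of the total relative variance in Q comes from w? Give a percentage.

(δQ/Q)² = (1·δd/d)² + (1·δw/w)² + (-3·δr/r)² + (1·δb/b)²
  d term: (1×0.0957)² = 0.00917
  w term: (1×0.0669)² = 0.00448
  r term: (-3×0.0827)² = 0.0616
  b term: (1×0.0112)² = 0.000125
Total = 0.0753. Share from w = 0.00448/0.0753 = 0.0595.

5.95%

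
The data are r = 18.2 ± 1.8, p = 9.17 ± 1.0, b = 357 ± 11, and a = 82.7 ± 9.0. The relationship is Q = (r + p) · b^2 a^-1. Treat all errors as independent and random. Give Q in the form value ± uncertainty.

Let u = r + p = 27.4. δu = √(δr² + δp²) = √(3.24 + 1.00) = 2.06, so δu/u = 0.0752.
Q is then a monomial in u, b, a:
δQ/Q = √((δu/u)² + (2·δb/b)² + (-1·δa/a)²) = √(0.00566 + 0.00380 + 0.0118) = 0.146
Q = 42200, so δQ = 0.146 × 42200 = 6160.

42200 ± 6160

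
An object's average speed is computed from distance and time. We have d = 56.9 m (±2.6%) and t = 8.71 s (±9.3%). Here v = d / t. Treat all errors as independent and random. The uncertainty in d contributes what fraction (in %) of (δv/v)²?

(δv/v)² = (1·δd/d)² + (-1·δt/t)²
  d term: (1×0.0260)² = 0.000676
  t term: (-1×0.0930)² = 0.00865
Total = 0.00933. Share from d = 0.000676/0.00933 = 0.0725.

7.25%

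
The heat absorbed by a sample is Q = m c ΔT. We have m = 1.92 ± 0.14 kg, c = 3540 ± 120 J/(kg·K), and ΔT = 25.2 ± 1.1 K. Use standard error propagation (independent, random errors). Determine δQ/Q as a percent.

Q is a product of powers, so relative uncertainties combine in quadrature:
  (1·δm/m)² = (1×0.0729)² = 0.00532;  (1·δc/c)² = (1×0.0339)² = 0.00115;  (1·δΔT/ΔT)² = (1×0.0437)² = 0.00191
δQ/Q = √(0.00837) = 0.0915

9.15%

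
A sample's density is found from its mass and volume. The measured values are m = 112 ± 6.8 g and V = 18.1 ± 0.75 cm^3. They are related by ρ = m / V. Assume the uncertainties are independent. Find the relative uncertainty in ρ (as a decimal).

0.0735

Products/powers → add relative errors in quadrature, weighted by exponent:
  (1·δm/m)² = (1×0.0607)² = 0.00369;  (-1·δV/V)² = (-1×0.0414)² = 0.00172
δρ/ρ = √(0.00540) = 0.0735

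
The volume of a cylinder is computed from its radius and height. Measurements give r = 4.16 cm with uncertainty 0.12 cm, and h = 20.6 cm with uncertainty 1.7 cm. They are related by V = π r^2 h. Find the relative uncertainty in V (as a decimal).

Relative error in a monomial: (δV/V)² = Σ (nᵢ · δxᵢ/xᵢ)².
  (2·δr/r)² = (2×0.0288)² = 0.00333;  (1·δh/h)² = (1×0.0825)² = 0.00681
δV/V = √(0.0101) = 0.101

0.101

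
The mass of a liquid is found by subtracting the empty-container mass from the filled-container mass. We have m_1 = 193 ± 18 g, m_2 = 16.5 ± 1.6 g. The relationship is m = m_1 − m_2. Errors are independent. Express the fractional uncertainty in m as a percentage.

10.2%

For a sum/difference, combine absolute errors in quadrature:
  (δm_1)² = 324;  (δm_2)² = 2.56
δm = √(327) = 18.1 g
m = 176 g, so δm/m = 18.1/176 = 0.102.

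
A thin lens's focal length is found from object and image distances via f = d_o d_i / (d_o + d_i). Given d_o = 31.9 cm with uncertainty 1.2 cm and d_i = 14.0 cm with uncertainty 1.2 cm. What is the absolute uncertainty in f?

0.590 cm

∂f/∂d_o = (d_i/(d_o+d_i))² = 0.0930;  ∂f/∂d_i = (d_o/(d_o+d_i))² = 0.483
δf = √((∂f/∂d_o · δd_o)² + (∂f/∂d_i · δd_i)²) = √(0.0125 + 0.336) = 0.590 cm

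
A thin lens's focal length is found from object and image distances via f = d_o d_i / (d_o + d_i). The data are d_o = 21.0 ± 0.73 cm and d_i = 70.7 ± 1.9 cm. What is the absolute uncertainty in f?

∂f/∂d_o = (d_i/(d_o+d_i))² = 0.594;  ∂f/∂d_i = (d_o/(d_o+d_i))² = 0.0524
δf = √((∂f/∂d_o · δd_o)² + (∂f/∂d_i · δd_i)²) = √(0.188 + 0.00993) = 0.445 cm

0.445 cm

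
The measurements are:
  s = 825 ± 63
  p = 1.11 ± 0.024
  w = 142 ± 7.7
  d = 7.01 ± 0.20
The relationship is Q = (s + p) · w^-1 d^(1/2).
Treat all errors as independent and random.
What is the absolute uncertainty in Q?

Let u = s + p = 826. δu = √(δs² + δp²) = √(3970 + 0.000576) = 63.0, so δu/u = 0.0763.
Q is then a monomial in u, w, d:
δQ/Q = √((δu/u)² + (-1·δw/w)² + (½·δd/d)²) = √(0.00582 + 0.00294 + 0.000203) = 0.0947
Q = 15.4, so δQ = 0.0947 × 15.4 = 1.46.

1.46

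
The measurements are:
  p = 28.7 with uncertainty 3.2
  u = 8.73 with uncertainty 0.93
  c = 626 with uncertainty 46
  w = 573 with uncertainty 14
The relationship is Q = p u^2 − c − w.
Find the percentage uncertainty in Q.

Let h = p·u^2 = 2190. δh/h = √((1·δp/p)² + (2·δu/u)²) = √(0.0124 + 0.0454) = 0.240, so δh = 526.
Q = h − c − w: δQ = √(δh² + δc² + δw²) = √(2.77e+05 + 2120 + 196) = 528
Q = 988, so δQ/Q = 528/988 = 0.534.

53.4%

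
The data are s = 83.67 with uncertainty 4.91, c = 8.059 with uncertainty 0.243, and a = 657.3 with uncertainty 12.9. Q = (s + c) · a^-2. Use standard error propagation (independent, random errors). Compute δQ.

1.41e-05

Let u = s + c = 91.73. δu = √(δs² + δc²) = √(24.1 + 0.0590) = 4.92, so δu/u = 0.0536.
Q is then a monomial in u, a:
δQ/Q = √((δu/u)² + (-2·δa/a)²) = √(0.00287 + 0.00154) = 0.0664
Q = 0.0002123, so δQ = 0.0664 × 0.0002123 = 1.41e-05.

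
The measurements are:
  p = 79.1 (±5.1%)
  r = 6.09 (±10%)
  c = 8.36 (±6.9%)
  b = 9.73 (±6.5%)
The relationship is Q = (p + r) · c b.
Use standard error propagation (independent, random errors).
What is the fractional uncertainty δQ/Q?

0.106

Let u = p + r = 85.2. δu = √(δp² + δr²) = √(16.3 + 0.371) = 4.08, so δu/u = 0.0479.
Q is then a monomial in u, c, b:
δQ/Q = √((δu/u)² + (1·δc/c)² + (1·δb/b)²) = √(0.00229 + 0.00476 + 0.00423) = 0.106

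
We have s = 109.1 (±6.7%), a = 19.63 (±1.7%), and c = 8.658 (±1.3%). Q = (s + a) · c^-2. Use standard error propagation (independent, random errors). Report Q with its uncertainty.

1.717 ± 0.107

Let u = s + a = 128.7. δu = √(δs² + δa²) = √(53.4 + 0.111) = 7.32, so δu/u = 0.0568.
Q is then a monomial in u, c:
δQ/Q = √((δu/u)² + (-2·δc/c)²) = √(0.00323 + 0.000676) = 0.0625
Q = 1.717, so δQ = 0.0625 × 1.717 = 0.107.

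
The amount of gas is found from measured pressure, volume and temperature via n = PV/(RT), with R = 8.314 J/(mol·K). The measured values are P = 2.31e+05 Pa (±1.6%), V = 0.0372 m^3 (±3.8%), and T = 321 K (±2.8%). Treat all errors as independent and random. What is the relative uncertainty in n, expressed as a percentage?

4.98%

n is a product of powers, so relative uncertainties combine in quadrature:
  (1·δP/P)² = (1×0.0160)² = 0.000256;  (1·δV/V)² = (1×0.0380)² = 0.00144;  (-1·δT/T)² = (-1×0.0280)² = 0.000784
δn/n = √(0.00248) = 0.0498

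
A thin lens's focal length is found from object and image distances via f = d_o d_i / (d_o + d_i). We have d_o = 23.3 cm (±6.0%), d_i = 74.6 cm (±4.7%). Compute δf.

0.836 cm

∂f/∂d_o = (d_i/(d_o+d_i))² = 0.581;  ∂f/∂d_i = (d_o/(d_o+d_i))² = 0.0566
δf = √((∂f/∂d_o · δd_o)² + (∂f/∂d_i · δd_i)²) = √(0.659 + 0.0394) = 0.836 cm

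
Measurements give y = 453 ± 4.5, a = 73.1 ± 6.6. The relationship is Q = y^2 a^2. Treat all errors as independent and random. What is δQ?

Each factor contributes (exponent × relative error)² to (δQ/Q)²:
  (2·δy/y)² = (2×0.00993)² = 0.000395;  (2·δa/a)² = (2×0.0903)² = 0.0326
δQ/Q = √(0.0330) = 0.182
Q = 1.1e+09, so δQ = 0.182 × 1.1e+09 = 1.99e+08.

1.99e+08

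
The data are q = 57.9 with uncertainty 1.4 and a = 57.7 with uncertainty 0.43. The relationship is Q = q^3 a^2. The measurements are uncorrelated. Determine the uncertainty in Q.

4.79e+07

Each factor contributes (exponent × relative error)² to (δQ/Q)²:
  (3·δq/q)² = (3×0.0242)² = 0.00526;  (2·δa/a)² = (2×0.00745)² = 0.000222
δQ/Q = √(0.00548) = 0.0741
Q = 6.46e+08, so δQ = 0.0741 × 6.46e+08 = 4.79e+07.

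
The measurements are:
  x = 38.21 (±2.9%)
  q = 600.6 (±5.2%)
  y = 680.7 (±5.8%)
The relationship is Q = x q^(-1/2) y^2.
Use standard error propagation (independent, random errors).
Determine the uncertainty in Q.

88400

For a monomial Q ∝ x, q^(-1/2), y^2, fractional errors add in quadrature:
  (1·δx/x)² = (1×0.0290)² = 0.000841;  (−½·δq/q)² = (-0.5×0.0520)² = 0.000676;  (2·δy/y)² = (2×0.0580)² = 0.0135
δQ/Q = √(0.0150) = 0.122
Q = 722400, so δQ = 0.122 × 722400 = 88400.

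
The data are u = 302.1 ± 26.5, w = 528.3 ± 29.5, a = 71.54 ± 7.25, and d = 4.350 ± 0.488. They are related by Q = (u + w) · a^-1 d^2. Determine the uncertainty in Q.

55.1

Let h = u + w = 830.4. δh = √(δu² + δw²) = √(702 + 870) = 39.7, so δh/h = 0.0478.
Q is then a monomial in h, a, d:
δQ/Q = √((δh/h)² + (-1·δa/a)² + (2·δd/d)²) = √(0.00228 + 0.0103 + 0.0503) = 0.251
Q = 219.6, so δQ = 0.251 × 219.6 = 55.1.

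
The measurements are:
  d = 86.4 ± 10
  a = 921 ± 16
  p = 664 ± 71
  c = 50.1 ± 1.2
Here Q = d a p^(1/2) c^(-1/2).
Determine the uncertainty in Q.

Products/powers → add relative errors in quadrature, weighted by exponent:
  (1·δd/d)² = (1×0.116)² = 0.0134;  (1·δa/a)² = (1×0.0174)² = 0.000302;  (½·δp/p)² = (0.5×0.107)² = 0.00286;  (−½·δc/c)² = (-0.5×0.0240)² = 0.000143
δQ/Q = √(0.0167) = 0.129
Q = 2.9e+05, so δQ = 0.129 × 2.9e+05 = 37400.

37400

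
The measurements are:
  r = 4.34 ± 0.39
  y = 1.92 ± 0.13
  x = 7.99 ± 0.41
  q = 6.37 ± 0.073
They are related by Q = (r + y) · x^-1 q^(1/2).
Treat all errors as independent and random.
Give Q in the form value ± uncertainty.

Let u = r + y = 6.26. δu = √(δr² + δy²) = √(0.152 + 0.0169) = 0.411, so δu/u = 0.0657.
Q is then a monomial in u, x, q:
δQ/Q = √((δu/u)² + (-1·δx/x)² + (½·δq/q)²) = √(0.00431 + 0.00263 + 3.28e-05) = 0.0835
Q = 1.98, so δQ = 0.0835 × 1.98 = 0.165.

1.98 ± 0.165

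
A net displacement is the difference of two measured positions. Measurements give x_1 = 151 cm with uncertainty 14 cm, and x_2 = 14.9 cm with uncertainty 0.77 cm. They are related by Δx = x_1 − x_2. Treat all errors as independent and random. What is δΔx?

Absolute uncertainties add in quadrature for a linear combination:
  (δx_1)² = 196;  (δx_2)² = 0.593
δΔx = √(197) = 14.0 cm

14.0 cm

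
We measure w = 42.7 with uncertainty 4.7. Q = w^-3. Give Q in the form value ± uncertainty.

Q ∝ w^-3, so δQ/Q = |-3| · δw/w = 3 × 0.110 = 0.330.
Q = 1.28e-05, so δQ = 0.330 × 1.28e-05 = 4.24e-06.

(1.28 ± 0.424) × 10^-5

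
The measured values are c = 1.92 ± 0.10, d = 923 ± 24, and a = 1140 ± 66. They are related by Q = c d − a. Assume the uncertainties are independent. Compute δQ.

Let p = c·d = 1770. δp/p = √((1·δc/c)² + (1·δd/d)²) = √(0.00271 + 0.000676) = 0.0582, so δp = 103.
Q = p − a: δQ = √(δp² + δa²) = √(10600 + 4360) = 122

122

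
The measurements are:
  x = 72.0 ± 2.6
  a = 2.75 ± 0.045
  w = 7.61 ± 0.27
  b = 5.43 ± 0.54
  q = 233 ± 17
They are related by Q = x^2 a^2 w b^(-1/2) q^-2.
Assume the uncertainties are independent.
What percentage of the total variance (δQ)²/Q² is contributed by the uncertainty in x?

16.7%

(δQ/Q)² = (2·δx/x)² + (2·δa/a)² + (1·δw/w)² + (−½·δb/b)² + (-2·δq/q)²
  x term: (2×0.0361)² = 0.00522
  a term: (2×0.0164)² = 0.00107
  w term: (1×0.0355)² = 0.00126
  b term: (-0.5×0.0994)² = 0.00247
  q term: (-2×0.0730)² = 0.0213
Total = 0.0313. Share from x = 0.00522/0.0313 = 0.167.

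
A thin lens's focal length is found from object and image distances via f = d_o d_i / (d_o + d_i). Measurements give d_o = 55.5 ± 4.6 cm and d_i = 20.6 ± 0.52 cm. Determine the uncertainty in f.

∂f/∂d_o = (d_i/(d_o+d_i))² = 0.0733;  ∂f/∂d_i = (d_o/(d_o+d_i))² = 0.532
δf = √((∂f/∂d_o · δd_o)² + (∂f/∂d_i · δd_i)²) = √(0.114 + 0.0765) = 0.436 cm

0.436 cm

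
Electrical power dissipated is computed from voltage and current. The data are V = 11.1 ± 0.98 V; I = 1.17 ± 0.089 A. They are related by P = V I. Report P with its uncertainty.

For a monomial P ∝ V, I, fractional errors add in quadrature:
  (1·δV/V)² = (1×0.0883)² = 0.00779;  (1·δI/I)² = (1×0.0761)² = 0.00579
δP/P = √(0.0136) = 0.117
P = 13.0 W, so δP = 0.117 × 13.0 = 1.51 W.

13.0 ± 1.51 W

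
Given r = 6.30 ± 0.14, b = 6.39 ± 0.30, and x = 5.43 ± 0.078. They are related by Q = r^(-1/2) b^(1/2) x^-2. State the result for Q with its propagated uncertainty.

Since Q is a product/quotient, work with relative uncertainties:
  (−½·δr/r)² = (-0.5×0.0222)² = 0.000123;  (½·δb/b)² = (0.5×0.0469)² = 0.000551;  (-2·δx/x)² = (-2×0.0144)² = 0.000825
δQ/Q = √(0.00150) = 0.0387
Q = 0.0342, so δQ = 0.0387 × 0.0342 = 0.00132.

0.0342 ± 0.00132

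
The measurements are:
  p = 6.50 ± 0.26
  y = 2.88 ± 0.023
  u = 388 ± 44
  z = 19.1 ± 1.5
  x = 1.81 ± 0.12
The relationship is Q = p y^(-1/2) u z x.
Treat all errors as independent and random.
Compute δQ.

8130

Q is a product of powers, so relative uncertainties combine in quadrature:
  (1·δp/p)² = (1×0.0400)² = 0.00160;  (−½·δy/y)² = (-0.5×0.00799)² = 1.59e-05;  (1·δu/u)² = (1×0.113)² = 0.0129;  (1·δz/z)² = (1×0.0785)² = 0.00617;  (1·δx/x)² = (1×0.0663)² = 0.00440
δQ/Q = √(0.0250) = 0.158
Q = 51400, so δQ = 0.158 × 51400 = 8130.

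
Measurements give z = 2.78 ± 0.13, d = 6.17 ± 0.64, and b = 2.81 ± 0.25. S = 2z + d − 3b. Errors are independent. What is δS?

For a sum/difference, combine absolute errors in quadrature:
  (2·δz)² = 0.0676;  (δd)² = 0.410;  (3·δb)² = 0.562
δS = √(1.04) = 1.02

1.02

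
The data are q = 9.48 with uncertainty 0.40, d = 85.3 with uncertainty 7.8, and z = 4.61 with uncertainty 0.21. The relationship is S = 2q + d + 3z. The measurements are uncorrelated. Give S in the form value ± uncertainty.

Sums and differences: (δS)² = Σ (cᵢ δxᵢ)².
  (2·δq)² = 0.640;  (δd)² = 60.8;  (3·δz)² = 0.397
δS = √(61.9) = 7.87
S = 118.

118 ± 7.87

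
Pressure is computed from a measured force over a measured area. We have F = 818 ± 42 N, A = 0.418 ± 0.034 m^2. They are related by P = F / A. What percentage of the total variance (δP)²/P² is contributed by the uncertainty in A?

(δP/P)² = (1·δF/F)² + (-1·δA/A)²
  F term: (1×0.0513)² = 0.00264
  A term: (-1×0.0813)² = 0.00662
Total = 0.00925. Share from A = 0.00662/0.00925 = 0.715.

71.5%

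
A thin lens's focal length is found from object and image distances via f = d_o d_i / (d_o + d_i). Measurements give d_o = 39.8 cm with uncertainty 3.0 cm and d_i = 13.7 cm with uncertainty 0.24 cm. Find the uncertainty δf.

0.237 cm

∂f/∂d_o = (d_i/(d_o+d_i))² = 0.0656;  ∂f/∂d_i = (d_o/(d_o+d_i))² = 0.553
δf = √((∂f/∂d_o · δd_o)² + (∂f/∂d_i · δd_i)²) = √(0.0387 + 0.0176) = 0.237 cm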